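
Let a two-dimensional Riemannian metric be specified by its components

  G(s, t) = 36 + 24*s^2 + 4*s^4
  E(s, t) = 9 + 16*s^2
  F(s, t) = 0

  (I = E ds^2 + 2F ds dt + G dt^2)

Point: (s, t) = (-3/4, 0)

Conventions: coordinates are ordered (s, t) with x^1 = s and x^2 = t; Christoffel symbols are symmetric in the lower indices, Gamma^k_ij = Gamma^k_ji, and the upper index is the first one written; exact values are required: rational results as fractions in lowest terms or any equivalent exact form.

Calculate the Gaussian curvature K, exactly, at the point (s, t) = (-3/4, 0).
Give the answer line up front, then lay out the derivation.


Answer: K = -8/513

E = 18, F = 0, G = 3249/64, EG - F^2 = 29241/32 at the point
E_s = -24, E_t = 0, F_s = 0, F_t = 0, G_s = -171/4, G_t = 0
E_tt = 0, F_st = 0, G_ss = 75
Apply the Brioschi formula K = (det M1 - det M2)/(EG - F^2)^2 over the derivative matrices of E, F, G.
M1 = [[-E_tt/2 + F_st - G_ss/2, E_s/2, F_s - E_t/2], [F_t - G_s/2, E, F], [G_t/2, F, G]] = [[-75/2, -12, 0], [171/8, 18, 0], [0, 0, 3249/64]]; det M1 = -2719413/128
M2 = [[0, E_t/2, G_s/2], [E_t/2, E, F], [G_s/2, F, G]] = [[0, 0, -171/8], [0, 18, 0], [-171/8, 0, 3249/64]]; det M2 = -263169/32
det M1 - det M2 = -1666737/128; K = -1666737/128 / (29241/32)^2 = -8/513


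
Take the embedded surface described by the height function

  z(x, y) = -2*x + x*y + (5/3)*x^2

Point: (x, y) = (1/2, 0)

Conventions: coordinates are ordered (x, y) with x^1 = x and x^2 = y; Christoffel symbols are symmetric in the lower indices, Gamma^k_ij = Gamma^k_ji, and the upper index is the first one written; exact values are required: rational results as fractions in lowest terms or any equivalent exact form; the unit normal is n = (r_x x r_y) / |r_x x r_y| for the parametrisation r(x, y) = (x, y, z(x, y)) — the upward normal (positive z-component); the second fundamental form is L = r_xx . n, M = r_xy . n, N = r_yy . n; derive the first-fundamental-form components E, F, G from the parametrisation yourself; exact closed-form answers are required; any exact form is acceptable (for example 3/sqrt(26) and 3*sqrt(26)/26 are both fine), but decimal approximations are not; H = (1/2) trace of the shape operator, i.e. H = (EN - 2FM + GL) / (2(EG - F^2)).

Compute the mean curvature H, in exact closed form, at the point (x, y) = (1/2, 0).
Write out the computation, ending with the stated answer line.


z_x = -1/3, z_y = 1/2, z_xx = 10/3, z_xy = 1, z_yy = 0
E = 10/9, F = -1/6, G = 5/4; answer radicand W^2 = 49/36
unnormalised second-form numerators: l = 10/3, m = 1, n = 0; L = l/sqrt(49/36), and similarly M = m/sqrt(W^2), N = n/sqrt(W^2)
H = (E*n - 2*F*m + G*l) / (2*(EG - F^2)*sqrt(W^2)); E*n - 2*F*m + G*l = 9/2, EG - F^2 = 49/36, so H = (81/49)/sqrt(49/36)

Answer: H = 486/343


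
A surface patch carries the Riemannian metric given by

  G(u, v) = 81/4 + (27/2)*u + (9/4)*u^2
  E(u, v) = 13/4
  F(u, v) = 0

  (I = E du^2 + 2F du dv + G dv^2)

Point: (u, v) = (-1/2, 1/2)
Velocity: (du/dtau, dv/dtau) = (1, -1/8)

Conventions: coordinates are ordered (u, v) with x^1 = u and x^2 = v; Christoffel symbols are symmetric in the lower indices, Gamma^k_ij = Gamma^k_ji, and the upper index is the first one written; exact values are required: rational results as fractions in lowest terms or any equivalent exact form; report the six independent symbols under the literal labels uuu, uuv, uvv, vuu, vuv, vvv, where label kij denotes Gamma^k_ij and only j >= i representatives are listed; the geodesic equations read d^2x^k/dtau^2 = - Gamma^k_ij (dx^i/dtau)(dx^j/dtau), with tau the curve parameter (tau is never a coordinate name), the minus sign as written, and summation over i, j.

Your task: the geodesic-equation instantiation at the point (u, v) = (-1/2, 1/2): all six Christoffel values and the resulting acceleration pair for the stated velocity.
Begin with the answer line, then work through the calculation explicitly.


Answer: Gamma_uuu = 0, Gamma_uuv = 0, Gamma_uvv = -45/26, Gamma_vuu = 0, Gamma_vuv = 2/5, Gamma_vvv = 0; accelerations (d^2u/dtau^2, d^2v/dtau^2) = (45/1664, 1/10)

E = 13/4, F = 0, G = 225/16 at the point
E_u = 0, E_v = 0, F_u = 0, F_v = 0, G_u = 45/4, G_v = 0
EG - F^2 = 2925/64;  g^inv = (64/2925) * [[225/16, 0], [0, 13/4]]
first-kind symbols [ij,l] = (1/2)(d_i g_jl + d_j g_il - d_l g_ij): [uu,u] = E_u/2 = 0, [uu,v] = F_u - E_v/2 = 0, [uv,u] = E_v/2 = 0, [uv,v] = G_u/2 = 45/8, [vv,u] = F_v - G_u/2 = -45/8, [vv,v] = G_v/2 = 0
Gamma^u_ij = (G*[ij,u] - F*[ij,v])/(EG - F^2), Gamma^v_ij = (E*[ij,v] - F*[ij,u])/(EG - F^2)
Gamma_uuu = 0, Gamma_uuv = 0, Gamma_uvv = -45/26, Gamma_vuu = 0, Gamma_vuv = 2/5, Gamma_vvv = 0
d^2u/dtau^2 = -(Gamma_uuu*(1)^2 + 2*Gamma_uuv*(1)*(-1/8) + Gamma_uvv*(-1/8)^2) = 45/1664
d^2v/dtau^2 = -(Gamma_vuu*(1)^2 + 2*Gamma_vuv*(1)*(-1/8) + Gamma_vvv*(-1/8)^2) = 1/10


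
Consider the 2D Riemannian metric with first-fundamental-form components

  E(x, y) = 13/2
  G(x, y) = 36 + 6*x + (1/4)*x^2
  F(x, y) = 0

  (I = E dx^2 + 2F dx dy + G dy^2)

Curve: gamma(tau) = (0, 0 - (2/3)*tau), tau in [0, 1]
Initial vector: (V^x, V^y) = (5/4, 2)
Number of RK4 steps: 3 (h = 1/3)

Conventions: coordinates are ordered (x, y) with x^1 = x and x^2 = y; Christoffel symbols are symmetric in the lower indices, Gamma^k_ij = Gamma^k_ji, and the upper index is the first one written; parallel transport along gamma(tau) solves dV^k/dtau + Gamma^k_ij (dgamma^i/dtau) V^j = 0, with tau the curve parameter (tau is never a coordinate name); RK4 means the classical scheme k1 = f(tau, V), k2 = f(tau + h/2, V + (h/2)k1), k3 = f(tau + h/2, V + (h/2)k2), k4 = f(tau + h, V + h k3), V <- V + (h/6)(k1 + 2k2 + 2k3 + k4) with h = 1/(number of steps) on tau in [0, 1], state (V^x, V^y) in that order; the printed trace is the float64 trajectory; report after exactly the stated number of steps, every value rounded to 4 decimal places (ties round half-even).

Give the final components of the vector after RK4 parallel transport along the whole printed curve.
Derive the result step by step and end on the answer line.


gamma'(tau) = (0, -2/3); f(tau, V)^k = -Gamma^k_ij(gamma(tau)) gamma'^i(tau) V^j; h = 1/3; intermediate values shown to 6 dp
curve data and Christoffel symbols at the stage parameters:
  tau = 0.000000: gamma = (0.000000, 0.000000), gamma' = (0.000000, -0.666667); Gamma_xxx = 0.000000, Gamma_xxy = 0.000000, Gamma_xyy = -0.461538, Gamma_yxx = 0.000000, Gamma_yxy = 0.083333, Gamma_yyy = 0.000000
  tau = 0.166667: gamma = (0.000000, -0.111111), gamma' = (0.000000, -0.666667); Gamma_xxx = 0.000000, Gamma_xxy = 0.000000, Gamma_xyy = -0.461538, Gamma_yxx = 0.000000, Gamma_yxy = 0.083333, Gamma_yyy = 0.000000
  tau = 0.333333: gamma = (0.000000, -0.222222), gamma' = (0.000000, -0.666667); Gamma_xxx = 0.000000, Gamma_xxy = 0.000000, Gamma_xyy = -0.461538, Gamma_yxx = 0.000000, Gamma_yxy = 0.083333, Gamma_yyy = 0.000000
  tau = 0.500000: gamma = (0.000000, -0.333333), gamma' = (0.000000, -0.666667); Gamma_xxx = 0.000000, Gamma_xxy = 0.000000, Gamma_xyy = -0.461538, Gamma_yxx = 0.000000, Gamma_yxy = 0.083333, Gamma_yyy = 0.000000
  tau = 0.666667: gamma = (0.000000, -0.444444), gamma' = (0.000000, -0.666667); Gamma_xxx = 0.000000, Gamma_xxy = 0.000000, Gamma_xyy = -0.461538, Gamma_yxx = 0.000000, Gamma_yxy = 0.083333, Gamma_yyy = 0.000000
  tau = 0.833333: gamma = (0.000000, -0.555556), gamma' = (0.000000, -0.666667); Gamma_xxx = 0.000000, Gamma_xxy = 0.000000, Gamma_xyy = -0.461538, Gamma_yxx = 0.000000, Gamma_yxy = 0.083333, Gamma_yyy = 0.000000
  tau = 1.000000: gamma = (0.000000, -0.666667), gamma' = (0.000000, -0.666667); Gamma_xxx = 0.000000, Gamma_xxy = 0.000000, Gamma_xyy = -0.461538, Gamma_yxx = 0.000000, Gamma_yxy = 0.083333, Gamma_yyy = 0.000000
step 0: V^x = 1.2500, V^y = 2.0000
step 1: k1 = (-0.615385, 0.069444), k2 = (-0.618946, 0.063746), k3 = (-0.618654, 0.063713), k4 = (-0.621919, 0.057988); V <- V + (h/6)(k1 + 2k2 + 2k3 + k4): V^x = 1.0437, V^y = 2.0212
step 2: k1 = (-0.621921, 0.057986), k2 = (-0.624894, 0.052228), k3 = (-0.624599, 0.052200), k4 = (-0.627274, 0.046419); V <- V + (h/6)(k1 + 2k2 + 2k3 + k4): V^x = 0.8355, V^y = 2.0386
step 3: k1 = (-0.627275, 0.046418), k2 = (-0.629656, 0.040610), k3 = (-0.629358, 0.040587), k4 = (-0.631438, 0.034763); V <- V + (h/6)(k1 + 2k2 + 2k3 + k4): V^x = 0.6257, V^y = 2.0522

Answer: V^x = 0.6257, V^y = 2.0522


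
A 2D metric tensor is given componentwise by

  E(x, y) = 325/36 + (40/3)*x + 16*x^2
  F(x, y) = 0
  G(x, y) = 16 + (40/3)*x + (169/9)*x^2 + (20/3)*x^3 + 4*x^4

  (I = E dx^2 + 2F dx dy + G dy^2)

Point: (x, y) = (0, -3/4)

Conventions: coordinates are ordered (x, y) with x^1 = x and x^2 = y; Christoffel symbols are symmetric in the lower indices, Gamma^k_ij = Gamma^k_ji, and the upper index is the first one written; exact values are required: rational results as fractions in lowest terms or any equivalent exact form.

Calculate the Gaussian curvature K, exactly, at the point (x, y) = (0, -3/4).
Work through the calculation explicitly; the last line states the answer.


E = 325/36, F = 0, G = 16, EG - F^2 = 1300/9 at the point
E_x = 40/3, E_y = 0, F_x = 0, F_y = 0, G_x = 40/3, G_y = 0
E_yy = 0, F_xy = 0, G_xx = 338/9
The intrinsic route: Brioschi's K = (det M1 - det M2)/(EG - F^2)^2.
M1 = [[-E_yy/2 + F_xy - G_xx/2, E_x/2, F_x - E_y/2], [F_y - G_x/2, E, F], [G_y/2, F, G]] = [[-169/9, 20/3, 0], [-20/3, 325/36, 0], [0, 0, 16]]; det M1 = -162100/81
M2 = [[0, E_y/2, G_x/2], [E_y/2, E, F], [G_x/2, F, G]] = [[0, 0, 20/3], [0, 325/36, 0], [20/3, 0, 16]]; det M2 = -32500/81
det M1 - det M2 = -1600; K = -1600 / (1300/9)^2 = -324/4225

Answer: K = -324/4225


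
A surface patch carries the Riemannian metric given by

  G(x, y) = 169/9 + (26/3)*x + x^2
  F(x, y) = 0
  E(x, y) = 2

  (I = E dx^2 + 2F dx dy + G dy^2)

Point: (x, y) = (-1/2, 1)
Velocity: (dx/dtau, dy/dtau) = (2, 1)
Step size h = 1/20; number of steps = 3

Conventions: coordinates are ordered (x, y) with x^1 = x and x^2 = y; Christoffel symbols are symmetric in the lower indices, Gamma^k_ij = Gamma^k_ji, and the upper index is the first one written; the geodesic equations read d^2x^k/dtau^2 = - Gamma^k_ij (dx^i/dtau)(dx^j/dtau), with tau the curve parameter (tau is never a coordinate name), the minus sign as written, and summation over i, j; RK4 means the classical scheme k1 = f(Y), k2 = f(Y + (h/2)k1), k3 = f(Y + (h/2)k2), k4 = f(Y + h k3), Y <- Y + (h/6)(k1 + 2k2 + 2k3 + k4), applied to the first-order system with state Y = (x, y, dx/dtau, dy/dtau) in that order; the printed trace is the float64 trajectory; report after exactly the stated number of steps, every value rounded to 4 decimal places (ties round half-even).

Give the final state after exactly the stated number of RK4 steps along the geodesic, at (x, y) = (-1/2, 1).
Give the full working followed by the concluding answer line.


f(Y) = (dx/dtau, dy/dtau, -Gamma^x_ij Y'^i Y'^j, -Gamma^y_ij Y'^i Y'^j) with the Gammas evaluated at the stage position; h = 0.050000; intermediate values shown to 6 dp
step 0: x = -0.5000, y = 1.0000, dx/dtau = 2.0000, dy/dtau = 1.0000
step 1:
  k1: at (x, y) = (-0.500000, 1.000000), (dx/dtau, dy/dtau) = (2.000000, 1.000000); Gamma_xxx = 0.000000, Gamma_xxy = 0.000000, Gamma_xyy = -1.916667, Gamma_yxx = 0.000000, Gamma_yxy = 0.260870, Gamma_yyy = 0.000000; k1 = (2.000000, 1.000000, 1.916667, -1.043478)
  k2: at (x, y) = (-0.450000, 1.025000), (dx/dtau, dy/dtau) = (2.047917, 0.973913); Gamma_xxx = 0.000000, Gamma_xxy = 0.000000, Gamma_xyy = -1.941667, Gamma_yxx = 0.000000, Gamma_yxy = 0.257511, Gamma_yyy = 0.000000; k2 = (2.047917, 0.973913, 1.841684, -1.027207)
  k3: at (x, y) = (-0.448802, 1.024348), (dx/dtau, dy/dtau) = (2.046042, 0.974320); Gamma_xxx = 0.000000, Gamma_xxy = 0.000000, Gamma_xyy = -1.942266, Gamma_yxx = 0.000000, Gamma_yxy = 0.257431, Gamma_yyy = 0.000000; k3 = (2.046042, 0.974320, 1.843791, -1.026378)
  k4: at (x, y) = (-0.397698, 1.048716), (dx/dtau, dy/dtau) = (2.092190, 0.948681); Gamma_xxx = 0.000000, Gamma_xxy = 0.000000, Gamma_xyy = -1.967818, Gamma_yxx = 0.000000, Gamma_yxy = 0.254089, Gamma_yyy = 0.000000; k4 = (2.092190, 0.948681, 1.771028, -1.008641)
  Y <- Y + (h/6)(k1 + 2k2 + 2k3 + k4): x = -0.3977, y = 1.0487, dx/dtau = 2.0922, dy/dtau = 0.9487
step 2:
  k1: at (x, y) = (-0.397666, 1.048710), (dx/dtau, dy/dtau) = (2.092155, 0.948673); Gamma_xxx = 0.000000, Gamma_xxy = 0.000000, Gamma_xyy = -1.967834, Gamma_yxx = 0.000000, Gamma_yxy = 0.254087, Gamma_yyy = 0.000000; k1 = (2.092155, 0.948673, 1.771010, -1.008607)
  k2: at (x, y) = (-0.345362, 1.072426), (dx/dtau, dy/dtau) = (2.136431, 0.923457); Gamma_xxx = 0.000000, Gamma_xxy = 0.000000, Gamma_xyy = -1.993986, Gamma_yxx = 0.000000, Gamma_yxy = 0.250754, Gamma_yyy = 0.000000; k2 = (2.136431, 0.923457, 1.700418, -0.989427)
  k3: at (x, y) = (-0.344255, 1.071796), (dx/dtau, dy/dtau) = (2.134666, 0.923937); Gamma_xxx = 0.000000, Gamma_xxy = 0.000000, Gamma_xyy = -1.994539, Gamma_yxx = 0.000000, Gamma_yxy = 0.250684, Gamma_yyy = 0.000000; k3 = (2.134666, 0.923937, 1.702657, -0.988848)
  k4: at (x, y) = (-0.290932, 1.094906), (dx/dtau, dy/dtau) = (2.177288, 0.899230); Gamma_xxx = 0.000000, Gamma_xxy = 0.000000, Gamma_xyy = -2.021200, Gamma_yxx = 0.000000, Gamma_yxy = 0.247378, Gamma_yyy = 0.000000; k4 = (2.177288, 0.899230, 1.634373, -0.968673)
  Y <- Y + (h/6)(k1 + 2k2 + 2k3 + k4): x = -0.2909, y = 1.0949, dx/dtau = 2.1773, dy/dtau = 0.8992
step 3:
  k1: at (x, y) = (-0.290902, 1.094899), (dx/dtau, dy/dtau) = (2.177251, 0.899224); Gamma_xxx = 0.000000, Gamma_xxy = 0.000000, Gamma_xyy = -2.021216, Gamma_yxx = 0.000000, Gamma_yxy = 0.247376, Gamma_yyy = 0.000000; k1 = (2.177251, 0.899224, 1.634363, -0.968643)
  k2: at (x, y) = (-0.236471, 1.117379), (dx/dtau, dy/dtau) = (2.218111, 0.875008); Gamma_xxx = 0.000000, Gamma_xxy = 0.000000, Gamma_xyy = -2.048431, Gamma_yxx = 0.000000, Gamma_yxy = 0.244089, Gamma_yyy = 0.000000; k2 = (2.218111, 0.875008, 1.568359, -0.947488)
  k3: at (x, y) = (-0.235449, 1.116774), (dx/dtau, dy/dtau) = (2.216460, 0.875537); Gamma_xxx = 0.000000, Gamma_xxy = 0.000000, Gamma_xyy = -2.048942, Gamma_yxx = 0.000000, Gamma_yxy = 0.244028, Gamma_yyy = 0.000000; k3 = (2.216460, 0.875537, 1.570647, -0.947119)
  k4: at (x, y) = (-0.180079, 1.138675), (dx/dtau, dy/dtau) = (2.255784, 0.851868); Gamma_xxx = 0.000000, Gamma_xxy = 0.000000, Gamma_xyy = -2.076627, Gamma_yxx = 0.000000, Gamma_yxy = 0.240775, Gamma_yyy = 0.000000; k4 = (2.255784, 0.851868, 1.506965, -0.925361)
  Y <- Y + (h/6)(k1 + 2k2 + 2k3 + k4): x = -0.1801, y = 1.1387, dx/dtau = 2.2557, dy/dtau = 0.8519

Answer: x = -0.1801, y = 1.1387, dx/dtau = 2.2557, dy/dtau = 0.8519


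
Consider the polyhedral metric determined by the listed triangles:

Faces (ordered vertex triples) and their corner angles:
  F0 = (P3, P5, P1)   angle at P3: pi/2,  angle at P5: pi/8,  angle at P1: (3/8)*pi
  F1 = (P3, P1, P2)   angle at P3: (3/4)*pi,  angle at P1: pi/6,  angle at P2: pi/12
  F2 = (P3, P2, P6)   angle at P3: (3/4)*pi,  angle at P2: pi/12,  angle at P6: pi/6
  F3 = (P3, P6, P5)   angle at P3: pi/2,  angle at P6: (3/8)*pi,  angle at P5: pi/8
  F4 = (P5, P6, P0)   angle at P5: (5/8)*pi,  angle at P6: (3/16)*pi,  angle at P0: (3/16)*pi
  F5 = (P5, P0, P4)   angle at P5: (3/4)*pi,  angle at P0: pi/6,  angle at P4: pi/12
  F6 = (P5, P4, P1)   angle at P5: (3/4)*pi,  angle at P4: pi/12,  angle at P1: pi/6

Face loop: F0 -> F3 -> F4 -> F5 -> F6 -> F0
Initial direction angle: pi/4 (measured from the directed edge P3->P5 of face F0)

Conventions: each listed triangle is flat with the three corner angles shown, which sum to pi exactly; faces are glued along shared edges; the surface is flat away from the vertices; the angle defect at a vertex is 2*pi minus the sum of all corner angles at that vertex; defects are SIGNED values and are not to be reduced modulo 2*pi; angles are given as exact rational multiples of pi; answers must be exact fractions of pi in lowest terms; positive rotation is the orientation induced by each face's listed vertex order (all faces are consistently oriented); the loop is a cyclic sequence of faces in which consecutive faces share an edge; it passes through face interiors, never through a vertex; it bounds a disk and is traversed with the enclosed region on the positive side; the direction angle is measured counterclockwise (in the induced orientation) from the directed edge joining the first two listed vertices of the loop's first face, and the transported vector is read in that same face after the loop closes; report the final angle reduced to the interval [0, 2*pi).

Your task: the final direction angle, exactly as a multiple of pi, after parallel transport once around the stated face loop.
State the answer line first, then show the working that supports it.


Answer: final direction angle = (15/8)*pi

enclosed vertex P5: corner angles sum to (19/8)*pi, defect = 2*pi - (19/8)*pi = (-3/8)*pi
final direction = starting direction + enclosed defect total, reduced mod 2*pi (induced orientation)
final angle = pi/4 - (3/8)*pi = (15/8)*pi (mod 2*pi)


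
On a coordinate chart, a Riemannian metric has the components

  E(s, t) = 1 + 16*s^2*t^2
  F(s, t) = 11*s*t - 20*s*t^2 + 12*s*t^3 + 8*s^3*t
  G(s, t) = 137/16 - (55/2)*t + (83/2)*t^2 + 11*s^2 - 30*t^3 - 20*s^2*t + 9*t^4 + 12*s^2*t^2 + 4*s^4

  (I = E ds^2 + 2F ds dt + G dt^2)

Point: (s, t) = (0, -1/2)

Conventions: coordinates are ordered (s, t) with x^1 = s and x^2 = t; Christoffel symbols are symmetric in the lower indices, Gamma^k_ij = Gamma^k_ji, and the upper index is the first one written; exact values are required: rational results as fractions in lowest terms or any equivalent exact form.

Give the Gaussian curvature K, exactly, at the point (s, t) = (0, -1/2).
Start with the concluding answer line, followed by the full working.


Answer: K = 16/1369

E = 1, F = 0, G = 37, EG - F^2 = 37 at the point
E_s = 0, E_t = 0, F_s = -12, F_t = 0, G_s = 0, G_t = -96
E_tt = 0, F_st = 40, G_ss = 48
Apply the Brioschi formula K = (det M1 - det M2)/(EG - F^2)^2 over the derivative matrices of E, F, G.
M1 = [[-E_tt/2 + F_st - G_ss/2, E_s/2, F_s - E_t/2], [F_t - G_s/2, E, F], [G_t/2, F, G]] = [[16, 0, -12], [0, 1, 0], [-48, 0, 37]]; det M1 = 16
M2 = [[0, E_t/2, G_s/2], [E_t/2, E, F], [G_s/2, F, G]] = [[0, 0, 0], [0, 1, 0], [0, 0, 37]]; det M2 = 0
det M1 - det M2 = 16; K = 16 / (37)^2 = 16/1369


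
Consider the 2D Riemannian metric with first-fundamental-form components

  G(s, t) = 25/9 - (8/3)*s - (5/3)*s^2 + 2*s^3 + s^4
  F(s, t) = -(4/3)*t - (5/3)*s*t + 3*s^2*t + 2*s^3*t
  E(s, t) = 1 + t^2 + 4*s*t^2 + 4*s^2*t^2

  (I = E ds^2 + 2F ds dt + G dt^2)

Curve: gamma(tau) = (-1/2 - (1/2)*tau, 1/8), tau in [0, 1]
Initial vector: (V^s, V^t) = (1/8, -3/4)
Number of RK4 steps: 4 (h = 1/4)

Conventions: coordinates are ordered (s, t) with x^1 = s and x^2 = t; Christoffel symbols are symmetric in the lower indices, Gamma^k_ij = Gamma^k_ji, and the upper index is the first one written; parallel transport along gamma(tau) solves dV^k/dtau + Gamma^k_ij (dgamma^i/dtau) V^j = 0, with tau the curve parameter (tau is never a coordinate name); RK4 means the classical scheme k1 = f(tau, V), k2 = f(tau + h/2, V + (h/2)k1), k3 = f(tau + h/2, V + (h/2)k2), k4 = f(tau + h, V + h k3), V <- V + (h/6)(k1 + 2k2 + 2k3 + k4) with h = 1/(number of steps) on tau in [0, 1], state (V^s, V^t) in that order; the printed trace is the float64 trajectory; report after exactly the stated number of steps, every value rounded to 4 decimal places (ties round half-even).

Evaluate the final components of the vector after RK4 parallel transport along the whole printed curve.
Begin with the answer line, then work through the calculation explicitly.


Answer: V^s = 0.1192, V^t = -0.8501

gamma'(tau) = (-1/2, 0); f(tau, V)^k = -Gamma^k_ij(gamma(tau)) gamma'^i(tau) V^j; h = 1/4; intermediate values shown to 6 dp
curve data and Christoffel symbols at the stage parameters:
  tau = 0.000000: gamma = (-0.500000, 0.125000), gamma' = (-0.500000, 0.000000); Gamma_sss = 0.000000, Gamma_sst = 0.000000, Gamma_stt = 0.000000, Gamma_tss = -0.112871, Gamma_tst = 0.000000, Gamma_ttt = 0.000000
  tau = 0.125000: gamma = (-0.562500, 0.125000), gamma' = (-0.500000, 0.000000); Gamma_sss = -0.001118, Gamma_sst = 0.000559, Gamma_stt = 0.000000, Gamma_tss = -0.112983, Gamma_tst = 0.056491, Gamma_ttt = 0.000000
  tau = 0.250000: gamma = (-0.625000, 0.125000), gamma' = (-0.500000, 0.000000); Gamma_sss = -0.002259, Gamma_sst = 0.002259, Gamma_stt = 0.000000, Gamma_tss = -0.113317, Gamma_tst = 0.113317, Gamma_ttt = 0.000000
  tau = 0.375000: gamma = (-0.687500, 0.125000), gamma' = (-0.500000, 0.000000); Gamma_sss = -0.003448, Gamma_sst = 0.005171, Gamma_stt = 0.000000, Gamma_tss = -0.113868, Gamma_tst = 0.170803, Gamma_ttt = 0.000000
  tau = 0.500000: gamma = (-0.750000, 0.125000), gamma' = (-0.500000, 0.000000); Gamma_sss = -0.004711, Gamma_sst = 0.009422, Gamma_stt = 0.000000, Gamma_tss = -0.114630, Gamma_tst = 0.229259, Gamma_ttt = 0.000000
  tau = 0.625000: gamma = (-0.812500, 0.125000), gamma' = (-0.500000, 0.000000); Gamma_sss = -0.006078, Gamma_sst = 0.015195, Gamma_stt = 0.000000, Gamma_tss = -0.115587, Gamma_tst = 0.288967, Gamma_ttt = 0.000000
  tau = 0.750000: gamma = (-0.875000, 0.125000), gamma' = (-0.500000, 0.000000); Gamma_sss = -0.007584, Gamma_sst = 0.022753, Gamma_stt = 0.000000, Gamma_tss = -0.116717, Gamma_tst = 0.350150, Gamma_ttt = 0.000000
  tau = 0.875000: gamma = (-0.937500, 0.125000), gamma' = (-0.500000, 0.000000); Gamma_sss = -0.009271, Gamma_sst = 0.032448, Gamma_stt = 0.000000, Gamma_tss = -0.117983, Gamma_tst = 0.412940, Gamma_ttt = 0.000000
  tau = 1.000000: gamma = (-1.000000, 0.125000), gamma' = (-0.500000, 0.000000); Gamma_sss = -0.011187, Gamma_sst = 0.044748, Gamma_stt = 0.000000, Gamma_tss = -0.119329, Gamma_tst = 0.477315, Gamma_ttt = 0.000000
step 0: V^s = 0.1250, V^t = -0.7500
step 1: k1 = (0.000000, -0.007054), k2 = (-0.000280, -0.028271), k3 = (-0.000280, -0.028344), k4 = (-0.000996, -0.049974); V <- V + (h/6)(k1 + 2k2 + 2k3 + k4): V^s = 0.1249, V^t = -0.7571
step 2: k1 = (-0.000996, -0.049973), k2 = (-0.002189, -0.072295), k3 = (-0.002196, -0.072525), k4 = (-0.003945, -0.095992); V <- V + (h/6)(k1 + 2k2 + 2k3 + k4): V^s = 0.1243, V^t = -0.7752
step 3: k1 = (-0.003945, -0.095993), k2 = (-0.006358, -0.120901), k3 = (-0.006380, -0.121334), k4 = (-0.009630, -0.148200); V <- V + (h/6)(k1 + 2k2 + 2k3 + k4): V^s = 0.1227, V^t = -0.8056
step 4: k1 = (-0.009630, -0.148203), k2 = (-0.013934, -0.177326), k3 = (-0.013991, -0.178046), k4 = (-0.019687, -0.210000); V <- V + (h/6)(k1 + 2k2 + 2k3 + k4): V^s = 0.1192, V^t = -0.8501


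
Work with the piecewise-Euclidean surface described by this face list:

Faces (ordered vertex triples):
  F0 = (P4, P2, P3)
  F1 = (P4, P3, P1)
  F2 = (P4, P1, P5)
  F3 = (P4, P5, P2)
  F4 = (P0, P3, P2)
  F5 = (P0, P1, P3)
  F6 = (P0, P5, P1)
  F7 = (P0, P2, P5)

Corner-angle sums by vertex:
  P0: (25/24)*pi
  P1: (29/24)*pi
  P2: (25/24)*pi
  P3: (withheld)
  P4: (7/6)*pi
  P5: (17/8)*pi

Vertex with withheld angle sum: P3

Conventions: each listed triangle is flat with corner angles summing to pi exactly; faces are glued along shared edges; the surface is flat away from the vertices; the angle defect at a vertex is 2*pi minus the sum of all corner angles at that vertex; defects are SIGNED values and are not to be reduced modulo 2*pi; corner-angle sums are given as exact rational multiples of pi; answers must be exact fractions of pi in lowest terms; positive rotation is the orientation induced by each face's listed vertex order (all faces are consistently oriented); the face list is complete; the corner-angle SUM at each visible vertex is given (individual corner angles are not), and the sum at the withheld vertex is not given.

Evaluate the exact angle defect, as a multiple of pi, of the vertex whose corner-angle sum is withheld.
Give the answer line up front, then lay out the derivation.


Answer: defect(P3) = (7/12)*pi

V = 6, E = 12, F = 8; chi = V - E + F = 2
Gauss-Bonnet: total defect = 2*pi*chi = 4*pi; visible defects sum to (41/12)*pi


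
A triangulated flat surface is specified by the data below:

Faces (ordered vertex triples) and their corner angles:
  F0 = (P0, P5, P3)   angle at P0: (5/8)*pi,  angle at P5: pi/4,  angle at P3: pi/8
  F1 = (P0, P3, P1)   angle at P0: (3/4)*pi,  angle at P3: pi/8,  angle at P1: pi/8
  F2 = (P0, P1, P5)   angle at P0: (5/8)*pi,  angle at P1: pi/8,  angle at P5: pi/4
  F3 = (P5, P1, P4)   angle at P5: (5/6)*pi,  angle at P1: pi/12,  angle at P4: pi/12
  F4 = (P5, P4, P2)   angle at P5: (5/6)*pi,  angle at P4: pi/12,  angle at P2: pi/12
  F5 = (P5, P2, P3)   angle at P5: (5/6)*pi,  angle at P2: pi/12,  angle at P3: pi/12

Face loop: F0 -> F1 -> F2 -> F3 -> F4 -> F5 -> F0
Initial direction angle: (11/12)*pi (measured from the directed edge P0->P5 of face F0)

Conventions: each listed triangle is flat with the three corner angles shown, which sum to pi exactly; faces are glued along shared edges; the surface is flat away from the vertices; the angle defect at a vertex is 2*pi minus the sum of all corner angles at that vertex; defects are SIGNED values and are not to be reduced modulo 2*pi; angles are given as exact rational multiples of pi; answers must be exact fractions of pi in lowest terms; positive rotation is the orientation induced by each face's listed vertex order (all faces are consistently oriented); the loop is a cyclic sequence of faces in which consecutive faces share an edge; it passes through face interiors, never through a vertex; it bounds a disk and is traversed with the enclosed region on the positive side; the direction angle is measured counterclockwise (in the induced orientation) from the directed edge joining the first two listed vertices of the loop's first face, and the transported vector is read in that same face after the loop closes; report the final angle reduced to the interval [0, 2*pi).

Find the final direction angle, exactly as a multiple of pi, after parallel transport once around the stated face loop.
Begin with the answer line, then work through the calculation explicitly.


Answer: final direction angle = (23/12)*pi

enclosed vertex P0: corner angles sum to 2*pi, defect = 2*pi - 2*pi = 0
enclosed vertex P5: corner angles sum to 3*pi, defect = 2*pi - 3*pi = -pi
by Gauss-Bonnet the loop rotates the vector by the enclosed defect sum (positive orientation, mod 2*pi)
final angle = (11/12)*pi - pi = (23/12)*pi (mod 2*pi)


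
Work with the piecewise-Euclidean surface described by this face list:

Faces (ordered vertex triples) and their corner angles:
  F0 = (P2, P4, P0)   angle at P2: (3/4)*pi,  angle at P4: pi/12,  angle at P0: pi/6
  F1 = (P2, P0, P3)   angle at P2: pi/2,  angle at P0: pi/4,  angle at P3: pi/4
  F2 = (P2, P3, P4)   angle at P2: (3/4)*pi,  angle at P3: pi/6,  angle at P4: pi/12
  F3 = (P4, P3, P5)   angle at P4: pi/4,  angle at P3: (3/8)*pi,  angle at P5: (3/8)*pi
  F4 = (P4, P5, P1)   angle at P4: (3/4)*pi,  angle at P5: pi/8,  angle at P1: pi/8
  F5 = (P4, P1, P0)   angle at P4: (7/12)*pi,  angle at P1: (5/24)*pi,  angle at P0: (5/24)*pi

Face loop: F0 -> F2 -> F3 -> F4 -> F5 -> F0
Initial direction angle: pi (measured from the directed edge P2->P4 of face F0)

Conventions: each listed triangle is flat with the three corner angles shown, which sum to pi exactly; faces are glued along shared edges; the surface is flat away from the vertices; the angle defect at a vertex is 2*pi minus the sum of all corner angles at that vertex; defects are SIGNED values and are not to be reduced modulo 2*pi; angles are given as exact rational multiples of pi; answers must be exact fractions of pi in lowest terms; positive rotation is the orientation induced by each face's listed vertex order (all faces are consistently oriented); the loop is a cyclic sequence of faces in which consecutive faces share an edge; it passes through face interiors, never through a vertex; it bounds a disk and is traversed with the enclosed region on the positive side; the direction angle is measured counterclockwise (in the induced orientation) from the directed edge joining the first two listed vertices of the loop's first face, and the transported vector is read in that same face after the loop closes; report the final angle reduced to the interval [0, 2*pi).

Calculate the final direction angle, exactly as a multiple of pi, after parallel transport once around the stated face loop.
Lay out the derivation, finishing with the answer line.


enclosed vertex P4: corner angles sum to (7/4)*pi, defect = 2*pi - (7/4)*pi = pi/4
the rotation equals the total enclosed defect, so the final angle is initial + defects (mod 2*pi)
final angle = pi + pi/4 = (5/4)*pi (mod 2*pi)

Answer: final direction angle = (5/4)*pi


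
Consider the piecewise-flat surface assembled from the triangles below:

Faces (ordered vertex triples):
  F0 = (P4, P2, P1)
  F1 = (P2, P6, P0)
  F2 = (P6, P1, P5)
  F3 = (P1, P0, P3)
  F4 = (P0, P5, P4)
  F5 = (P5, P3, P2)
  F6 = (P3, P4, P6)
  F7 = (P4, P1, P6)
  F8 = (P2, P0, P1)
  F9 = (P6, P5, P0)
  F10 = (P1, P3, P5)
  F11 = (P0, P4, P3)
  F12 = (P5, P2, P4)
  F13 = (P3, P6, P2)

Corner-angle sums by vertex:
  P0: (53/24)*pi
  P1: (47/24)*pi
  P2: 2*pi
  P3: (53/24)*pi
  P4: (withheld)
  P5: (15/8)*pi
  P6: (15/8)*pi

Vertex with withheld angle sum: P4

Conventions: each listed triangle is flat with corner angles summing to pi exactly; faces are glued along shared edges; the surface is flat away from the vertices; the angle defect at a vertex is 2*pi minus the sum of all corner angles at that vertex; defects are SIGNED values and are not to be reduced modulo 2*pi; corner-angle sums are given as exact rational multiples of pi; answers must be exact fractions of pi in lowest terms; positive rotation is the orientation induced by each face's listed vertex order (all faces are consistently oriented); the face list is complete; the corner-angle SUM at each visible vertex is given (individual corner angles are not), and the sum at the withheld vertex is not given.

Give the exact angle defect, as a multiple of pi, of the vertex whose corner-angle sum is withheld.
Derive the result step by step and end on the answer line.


V = 7, E = 21, F = 14; chi = V - E + F = 0
Gauss-Bonnet: total defect = 2*pi*chi = 0; visible defects sum to -pi/8

Answer: defect(P4) = pi/8


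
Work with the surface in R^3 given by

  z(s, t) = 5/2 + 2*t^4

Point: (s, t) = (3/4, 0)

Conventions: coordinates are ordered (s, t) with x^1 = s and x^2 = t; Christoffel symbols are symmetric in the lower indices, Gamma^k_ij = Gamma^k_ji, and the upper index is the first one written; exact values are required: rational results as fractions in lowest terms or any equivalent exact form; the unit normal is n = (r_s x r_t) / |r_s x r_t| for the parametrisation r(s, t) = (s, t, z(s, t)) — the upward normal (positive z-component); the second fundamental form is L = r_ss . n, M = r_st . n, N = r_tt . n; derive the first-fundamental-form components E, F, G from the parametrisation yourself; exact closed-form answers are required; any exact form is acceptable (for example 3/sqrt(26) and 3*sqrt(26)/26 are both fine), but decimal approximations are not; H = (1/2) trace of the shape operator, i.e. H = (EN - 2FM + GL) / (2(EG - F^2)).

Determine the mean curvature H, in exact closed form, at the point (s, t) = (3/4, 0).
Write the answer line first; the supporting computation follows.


Answer: H = 0

z_s = 0, z_t = 0, z_ss = 0, z_st = 0, z_tt = 0
E = 1, F = 0, G = 1; answer radicand W^2 = 1
unnormalised second-form numerators: l = 0, m = 0, n = 0; L = l/sqrt(1), and similarly M = m/sqrt(W^2), N = n/sqrt(W^2)
H = (E*n - 2*F*m + G*l) / (2*(EG - F^2)*sqrt(W^2)); E*n - 2*F*m + G*l = 0, EG - F^2 = 1, so H = (0)/sqrt(1)


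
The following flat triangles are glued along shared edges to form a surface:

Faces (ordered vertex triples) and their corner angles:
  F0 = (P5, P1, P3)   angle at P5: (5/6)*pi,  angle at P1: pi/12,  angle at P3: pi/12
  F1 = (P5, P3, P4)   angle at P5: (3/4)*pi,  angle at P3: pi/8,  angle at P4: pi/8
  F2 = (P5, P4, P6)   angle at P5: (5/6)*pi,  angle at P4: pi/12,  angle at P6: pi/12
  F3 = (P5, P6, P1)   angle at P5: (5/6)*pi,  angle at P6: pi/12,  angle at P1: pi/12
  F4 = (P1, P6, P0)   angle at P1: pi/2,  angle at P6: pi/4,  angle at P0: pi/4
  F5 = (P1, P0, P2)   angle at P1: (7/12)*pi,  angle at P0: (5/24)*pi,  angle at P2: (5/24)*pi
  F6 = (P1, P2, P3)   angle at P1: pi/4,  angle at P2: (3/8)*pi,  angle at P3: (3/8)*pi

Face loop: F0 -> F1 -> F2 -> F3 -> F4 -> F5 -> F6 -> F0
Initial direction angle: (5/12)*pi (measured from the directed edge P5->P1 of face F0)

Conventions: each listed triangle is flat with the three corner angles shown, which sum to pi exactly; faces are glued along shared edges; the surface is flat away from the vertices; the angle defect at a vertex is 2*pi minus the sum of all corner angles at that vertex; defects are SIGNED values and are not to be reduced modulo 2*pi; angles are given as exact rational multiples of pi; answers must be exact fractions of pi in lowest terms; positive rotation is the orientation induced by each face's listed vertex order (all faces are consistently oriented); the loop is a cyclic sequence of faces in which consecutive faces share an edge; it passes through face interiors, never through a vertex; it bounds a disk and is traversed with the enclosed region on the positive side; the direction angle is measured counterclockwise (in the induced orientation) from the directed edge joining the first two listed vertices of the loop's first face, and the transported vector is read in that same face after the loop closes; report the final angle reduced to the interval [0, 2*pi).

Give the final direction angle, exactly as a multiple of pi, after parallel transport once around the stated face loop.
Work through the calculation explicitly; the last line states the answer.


enclosed vertex P1: corner angles sum to (3/2)*pi, defect = 2*pi - (3/2)*pi = pi/2
enclosed vertex P5: corner angles sum to (13/4)*pi, defect = 2*pi - (13/4)*pi = (-5/4)*pi
transport around the loop rotates by the sum of enclosed defects; add to the initial angle mod 2*pi
final angle = (5/12)*pi - (3/4)*pi = (5/3)*pi (mod 2*pi)

Answer: final direction angle = (5/3)*pi


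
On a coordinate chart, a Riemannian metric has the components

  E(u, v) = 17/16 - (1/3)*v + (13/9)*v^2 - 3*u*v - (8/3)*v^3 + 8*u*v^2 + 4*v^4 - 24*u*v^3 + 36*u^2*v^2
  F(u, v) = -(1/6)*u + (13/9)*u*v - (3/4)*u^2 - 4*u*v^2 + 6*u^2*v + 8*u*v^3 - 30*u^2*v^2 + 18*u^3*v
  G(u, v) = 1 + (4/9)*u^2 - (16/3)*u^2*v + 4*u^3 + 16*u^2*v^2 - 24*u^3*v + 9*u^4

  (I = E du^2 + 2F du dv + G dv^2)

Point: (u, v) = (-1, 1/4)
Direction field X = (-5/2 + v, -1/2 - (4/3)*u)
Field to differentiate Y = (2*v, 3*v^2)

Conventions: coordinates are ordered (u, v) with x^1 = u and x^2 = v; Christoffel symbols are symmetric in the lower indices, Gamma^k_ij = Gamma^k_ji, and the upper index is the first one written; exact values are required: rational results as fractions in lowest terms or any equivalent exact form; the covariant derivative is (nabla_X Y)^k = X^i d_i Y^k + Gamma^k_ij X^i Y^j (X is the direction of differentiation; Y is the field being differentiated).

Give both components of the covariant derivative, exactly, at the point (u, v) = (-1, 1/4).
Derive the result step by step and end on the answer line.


E = 2257/576, F = -205/36, G = 109/9 at the point
E_u = -41/8, E_v = 779/36, F_u = 1139/72, F_v = -503/18, G_u = -380/9, G_v = 80/3
EG - F^2 = 8657/576;  g^inv = (576/8657) * [[109/9, 205/36], [205/36, 2257/576]]
first-kind symbols [ij,l] = (1/2)(d_i g_jl + d_j g_il - d_l g_ij): [uu,u] = E_u/2 = -41/16, [uu,v] = F_u - E_v/2 = 5, [uv,u] = E_v/2 = 779/72, [uv,v] = G_u/2 = -190/9, [vv,u] = F_v - G_u/2 = -41/6, [vv,v] = G_v/2 = 40/3
Gamma^u_ij = (G*[ij,u] - F*[ij,v])/(EG - F^2), Gamma^v_ij = (E*[ij,v] - F*[ij,u])/(EG - F^2)
Gamma_uuu = -1476/8657, Gamma_uuv = 6232/8657, Gamma_uvv = -3936/8657, Gamma_vuu = 2880/8657, Gamma_vuv = -12160/8657, Gamma_vvv = 7680/8657
X = (-9/4, 5/6), Y = (1/2, 3/16) at the point

Answer: (nabla_X Y)^u = 123531/69256, (nabla_X Y)^v = 106135/103884


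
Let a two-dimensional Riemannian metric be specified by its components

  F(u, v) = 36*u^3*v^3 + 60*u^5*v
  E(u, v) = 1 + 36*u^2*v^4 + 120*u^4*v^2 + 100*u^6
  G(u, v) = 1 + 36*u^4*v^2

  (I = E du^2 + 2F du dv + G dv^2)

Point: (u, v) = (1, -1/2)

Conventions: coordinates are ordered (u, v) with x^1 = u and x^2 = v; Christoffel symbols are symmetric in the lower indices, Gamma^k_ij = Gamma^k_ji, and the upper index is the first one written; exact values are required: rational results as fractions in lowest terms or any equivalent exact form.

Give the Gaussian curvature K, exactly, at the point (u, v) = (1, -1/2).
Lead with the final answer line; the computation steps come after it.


Answer: K = 2448/323761

E = 533/4, F = -69/2, G = 10, EG - F^2 = 569/4 at the point
E_u = 1449/2, E_v = -138, F_u = -327/2, F_v = 87, G_u = 36, G_v = -36
E_vv = 348, F_uv = 381, G_uu = 108
Brioschi: K = (det M1 - det M2) / (EG - F^2)^2 with the standard first/second-derivative matrices M1, M2.
M1 = [[-E_vv/2 + F_uv - G_uu/2, E_u/2, F_u - E_v/2], [F_v - G_u/2, E, F], [G_v/2, F, G]] = [[153, 1449/4, -189/2], [69, 533/4, -69/2], [-18, -69/2, 10]]; det M1 = -4932
M2 = [[0, E_v/2, G_u/2], [E_v/2, E, F], [G_u/2, F, G]] = [[0, -69, 18], [-69, 533/4, -69/2], [18, -69/2, 10]]; det M2 = -5085
det M1 - det M2 = 153; K = 153 / (569/4)^2 = 2448/323761


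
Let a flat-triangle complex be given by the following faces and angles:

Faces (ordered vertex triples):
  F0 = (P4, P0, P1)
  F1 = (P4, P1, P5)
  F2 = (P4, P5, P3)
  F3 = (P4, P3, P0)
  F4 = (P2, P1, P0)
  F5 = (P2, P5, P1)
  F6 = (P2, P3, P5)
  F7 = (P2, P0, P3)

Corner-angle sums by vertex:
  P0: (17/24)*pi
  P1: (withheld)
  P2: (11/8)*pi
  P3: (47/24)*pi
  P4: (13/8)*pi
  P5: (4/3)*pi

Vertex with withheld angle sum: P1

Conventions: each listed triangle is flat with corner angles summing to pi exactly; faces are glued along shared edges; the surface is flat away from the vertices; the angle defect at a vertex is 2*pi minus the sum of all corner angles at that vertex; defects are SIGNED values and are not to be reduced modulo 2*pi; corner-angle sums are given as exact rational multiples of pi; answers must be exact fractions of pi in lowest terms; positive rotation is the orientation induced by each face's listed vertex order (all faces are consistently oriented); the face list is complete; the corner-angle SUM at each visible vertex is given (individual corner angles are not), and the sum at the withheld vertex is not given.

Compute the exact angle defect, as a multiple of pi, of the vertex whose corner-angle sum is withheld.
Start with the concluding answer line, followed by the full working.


Answer: defect(P1) = pi

V = 6, E = 12, F = 8; chi = V - E + F = 2
Gauss-Bonnet: total defect = 2*pi*chi = 4*pi; visible defects sum to 3*pi


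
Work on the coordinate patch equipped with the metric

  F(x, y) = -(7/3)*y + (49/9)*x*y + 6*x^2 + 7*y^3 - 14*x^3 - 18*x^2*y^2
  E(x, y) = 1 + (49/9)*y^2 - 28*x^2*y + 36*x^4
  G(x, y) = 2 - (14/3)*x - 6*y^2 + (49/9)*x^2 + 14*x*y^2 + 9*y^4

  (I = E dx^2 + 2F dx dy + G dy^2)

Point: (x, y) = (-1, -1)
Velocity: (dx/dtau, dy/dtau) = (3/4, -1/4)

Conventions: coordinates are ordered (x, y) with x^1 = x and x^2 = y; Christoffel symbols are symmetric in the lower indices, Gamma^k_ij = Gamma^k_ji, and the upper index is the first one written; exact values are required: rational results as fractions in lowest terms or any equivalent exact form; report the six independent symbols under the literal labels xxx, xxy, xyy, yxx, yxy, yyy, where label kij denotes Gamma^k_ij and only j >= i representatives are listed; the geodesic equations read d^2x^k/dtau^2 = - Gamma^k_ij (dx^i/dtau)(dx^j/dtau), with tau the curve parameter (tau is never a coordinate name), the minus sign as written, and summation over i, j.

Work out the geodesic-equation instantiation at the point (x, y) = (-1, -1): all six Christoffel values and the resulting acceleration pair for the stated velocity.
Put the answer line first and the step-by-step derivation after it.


Answer: Gamma_xxx = -180/127, Gamma_xxy = -35/127, Gamma_xyy = 90/127, Gamma_yxx = -36/635, Gamma_yxy = -7/635, Gamma_yyy = 18/635; accelerations (d^2x/dtau^2, d^2y/dtau^2) = (165/254, 33/1270)

E = 634/9, F = 25/9, G = 10/9 at the point
E_x = -200, E_y = -350/9, F_x = -211/9, F_y = 443/9, G_x = -14/9, G_y = 4
EG - F^2 = 635/9;  g^inv = (9/635) * [[10/9, -25/9], [-25/9, 634/9]]
first-kind symbols [ij,l] = (1/2)(d_i g_jl + d_j g_il - d_l g_ij): [xx,x] = E_x/2 = -100, [xx,y] = F_x - E_y/2 = -4, [xy,x] = E_y/2 = -175/9, [xy,y] = G_x/2 = -7/9, [yy,x] = F_y - G_x/2 = 50, [yy,y] = G_y/2 = 2
Gamma^x_ij = (G*[ij,x] - F*[ij,y])/(EG - F^2), Gamma^y_ij = (E*[ij,y] - F*[ij,x])/(EG - F^2)
Gamma_xxx = -180/127, Gamma_xxy = -35/127, Gamma_xyy = 90/127, Gamma_yxx = -36/635, Gamma_yxy = -7/635, Gamma_yyy = 18/635
d^2x/dtau^2 = -(Gamma_xxx*(3/4)^2 + 2*Gamma_xxy*(3/4)*(-1/4) + Gamma_xyy*(-1/4)^2) = 165/254
d^2y/dtau^2 = -(Gamma_yxx*(3/4)^2 + 2*Gamma_yxy*(3/4)*(-1/4) + Gamma_yyy*(-1/4)^2) = 33/1270
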